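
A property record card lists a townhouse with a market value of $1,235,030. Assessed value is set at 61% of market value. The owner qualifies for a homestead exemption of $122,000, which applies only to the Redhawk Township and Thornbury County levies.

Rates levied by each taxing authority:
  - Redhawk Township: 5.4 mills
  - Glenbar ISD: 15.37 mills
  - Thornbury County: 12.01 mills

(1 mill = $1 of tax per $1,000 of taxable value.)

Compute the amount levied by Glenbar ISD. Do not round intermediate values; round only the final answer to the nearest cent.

Assessed value = $1,235,030 × 0.61 = $753,368.3
Glenbar ISD taxable value = $753,368.3 (exemption does not apply)
Glenbar ISD levy = $753,368.3 × 0.01537 = $11,579.270771

$11,579.27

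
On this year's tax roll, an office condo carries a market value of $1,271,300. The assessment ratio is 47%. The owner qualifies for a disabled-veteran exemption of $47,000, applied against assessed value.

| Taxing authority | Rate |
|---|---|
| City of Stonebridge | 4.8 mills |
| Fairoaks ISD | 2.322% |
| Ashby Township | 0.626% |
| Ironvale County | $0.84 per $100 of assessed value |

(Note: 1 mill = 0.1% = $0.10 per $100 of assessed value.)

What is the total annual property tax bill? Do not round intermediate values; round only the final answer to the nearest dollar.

$23,496

Assessed value = $1,271,300 × 0.47 = $597,511
Taxable value = $597,511 − $47,000 = $550,511
City of Stonebridge: $550,511 × 0.0048 = $2,642.4528
Fairoaks ISD: $550,511 × 0.02322 = $12,782.86542
Ashby Township: $550,511 × 0.00626 = $3,446.19886
Ironvale County: $550,511 × 0.0084 = $4,624.2924
Total = $23,495.80948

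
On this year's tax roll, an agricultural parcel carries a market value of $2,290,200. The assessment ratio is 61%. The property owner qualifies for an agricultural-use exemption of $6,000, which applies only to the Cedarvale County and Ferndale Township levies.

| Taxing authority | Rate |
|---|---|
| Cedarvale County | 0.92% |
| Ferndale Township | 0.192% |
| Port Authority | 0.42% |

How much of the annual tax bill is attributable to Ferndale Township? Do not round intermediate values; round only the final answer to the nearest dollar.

Assessed value = $2,290,200 × 0.61 = $1,397,022
Ferndale Township taxable value = $1,397,022 − $6,000 = $1,391,022
Ferndale Township levy = $1,391,022 × 0.00192 = $2,670.76224

$2,671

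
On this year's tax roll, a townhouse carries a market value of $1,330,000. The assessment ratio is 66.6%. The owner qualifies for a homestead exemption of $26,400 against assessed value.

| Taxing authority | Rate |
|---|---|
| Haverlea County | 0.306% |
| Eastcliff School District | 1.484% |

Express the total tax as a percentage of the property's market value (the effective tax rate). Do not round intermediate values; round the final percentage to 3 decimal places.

Assessed value = $1,330,000 × 0.666 = $885,780
Taxable value = $885,780 − $26,400 = $859,380
Haverlea County: $859,380 × 0.00306 = $2,629.7028
Eastcliff School District: $859,380 × 0.01484 = $12,753.1992
Total tax = $15,382.902
Effective rate = $15,382.902 ÷ $1,330,000 = 1.157% of market value

1.157%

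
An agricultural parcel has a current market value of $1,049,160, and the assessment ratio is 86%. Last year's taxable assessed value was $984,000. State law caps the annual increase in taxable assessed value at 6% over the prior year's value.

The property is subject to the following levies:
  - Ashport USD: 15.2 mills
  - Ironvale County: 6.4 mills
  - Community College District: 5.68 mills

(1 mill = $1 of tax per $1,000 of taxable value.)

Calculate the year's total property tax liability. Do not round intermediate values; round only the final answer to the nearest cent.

$24,614.13

Uncapped assessed value = $1,049,160 × 0.86 = $902,277.6
Cap limit = $984,000 × 1.06 = $1,043,040
Taxable assessed value = min($902,277.6, $1,043,040) = $902,277.6 (cap does not bind)
Ashport USD: $902,277.6 × 0.0152 = $13,714.61952
Ironvale County: $902,277.6 × 0.0064 = $5,774.57664
Community College District: $902,277.6 × 0.00568 = $5,124.936768
Total = $24,614.132928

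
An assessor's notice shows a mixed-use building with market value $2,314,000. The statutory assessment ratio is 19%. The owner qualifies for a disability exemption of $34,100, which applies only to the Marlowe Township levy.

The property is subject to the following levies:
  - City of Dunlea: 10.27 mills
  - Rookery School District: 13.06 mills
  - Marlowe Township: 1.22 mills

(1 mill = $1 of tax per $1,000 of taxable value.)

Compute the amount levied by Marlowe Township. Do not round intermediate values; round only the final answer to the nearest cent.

$494.78

Assessed value = $2,314,000 × 0.19 = $439,660
Marlowe Township taxable value = $439,660 − $34,100 = $405,560
Marlowe Township levy = $405,560 × 0.00122 = $494.7832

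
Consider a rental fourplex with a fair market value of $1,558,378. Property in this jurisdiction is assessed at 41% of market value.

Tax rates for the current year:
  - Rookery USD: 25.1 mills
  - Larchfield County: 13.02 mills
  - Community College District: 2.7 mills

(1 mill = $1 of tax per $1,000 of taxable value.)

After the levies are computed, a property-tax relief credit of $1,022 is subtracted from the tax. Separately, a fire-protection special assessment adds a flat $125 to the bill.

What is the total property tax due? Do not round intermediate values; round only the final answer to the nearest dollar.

Assessed value = $1,558,378 × 0.41 = $638,934.98
Rookery USD: $638,934.98 × 0.0251 = $16,037.267998
Larchfield County: $638,934.98 × 0.01302 = $8,318.9334396
Community College District: $638,934.98 × 0.0027 = $1,725.124446
Levies subtotal = $26,081.3258836
After credit = $26,081.3258836 − $1,022 = $25,059.3258836
Total = $25,059.3258836 + $125 = $25,184.3258836

$25,184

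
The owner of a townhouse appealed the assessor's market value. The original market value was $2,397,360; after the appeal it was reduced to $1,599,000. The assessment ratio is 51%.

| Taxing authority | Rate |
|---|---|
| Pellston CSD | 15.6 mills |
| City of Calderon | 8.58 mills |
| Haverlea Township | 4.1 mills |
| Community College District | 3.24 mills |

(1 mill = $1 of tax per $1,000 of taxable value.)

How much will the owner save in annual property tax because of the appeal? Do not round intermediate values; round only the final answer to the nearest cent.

$12,833.80

Old assessed value = $2,397,360 × 0.51 = $1,222,653.6
New assessed value = $1,599,000 × 0.51 = $815,490
Combined rate = 0.0156 + 0.00858 + 0.0041 + 0.00324 = 0.03152
Old tax = $1,222,653.6 × 0.03152 = $38,538.041472
New tax = $815,490 × 0.03152 = $25,704.2448
Reduction = $38,538.041472 − $25,704.2448 = $12,833.796672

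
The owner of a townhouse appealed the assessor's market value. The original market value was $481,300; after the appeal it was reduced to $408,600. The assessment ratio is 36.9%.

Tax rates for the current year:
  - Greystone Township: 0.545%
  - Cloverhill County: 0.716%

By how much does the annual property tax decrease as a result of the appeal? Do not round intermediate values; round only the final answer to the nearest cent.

$338.28

Old assessed value = $481,300 × 0.369 = $177,599.7
New assessed value = $408,600 × 0.369 = $150,773.4
Combined rate = 0.00545 + 0.00716 = 0.01261
Old tax = $177,599.7 × 0.01261 = $2,239.532217
New tax = $150,773.4 × 0.01261 = $1,901.252574
Reduction = $2,239.532217 − $1,901.252574 = $338.279643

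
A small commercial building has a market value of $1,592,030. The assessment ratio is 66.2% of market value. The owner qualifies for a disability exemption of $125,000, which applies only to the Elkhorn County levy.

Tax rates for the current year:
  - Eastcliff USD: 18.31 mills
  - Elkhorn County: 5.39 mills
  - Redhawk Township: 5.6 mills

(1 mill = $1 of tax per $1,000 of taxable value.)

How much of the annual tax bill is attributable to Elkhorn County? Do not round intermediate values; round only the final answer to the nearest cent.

$5,006.90

Assessed value = $1,592,030 × 0.662 = $1,053,923.86
Elkhorn County taxable value = $1,053,923.86 − $125,000 = $928,923.86
Elkhorn County levy = $928,923.86 × 0.00539 = $5,006.8996054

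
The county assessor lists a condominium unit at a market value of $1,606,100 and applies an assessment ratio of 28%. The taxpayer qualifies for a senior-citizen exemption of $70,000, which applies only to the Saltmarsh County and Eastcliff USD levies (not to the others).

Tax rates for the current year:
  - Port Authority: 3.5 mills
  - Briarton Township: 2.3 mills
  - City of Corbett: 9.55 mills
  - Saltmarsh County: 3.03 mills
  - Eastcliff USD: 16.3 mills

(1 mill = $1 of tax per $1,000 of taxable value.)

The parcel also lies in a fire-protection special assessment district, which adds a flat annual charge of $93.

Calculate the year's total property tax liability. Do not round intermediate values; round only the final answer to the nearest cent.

Assessed value = $1,606,100 × 0.28 = $449,708
Port Authority: $449,708 × 0.0035 = $1,573.978
Briarton Township: $449,708 × 0.0023 = $1,034.3284
City of Corbett: $449,708 × 0.00955 = $4,294.7114
Saltmarsh County: ($449,708 − $70,000) × 0.00303 = $379,708 × 0.00303 = $1,150.51524
Eastcliff USD: ($449,708 − $70,000) × 0.0163 = $379,708 × 0.0163 = $6,189.2404
Levies subtotal = $14,242.77344
Total = $14,242.77344 + $93 = $14,335.77344

$14,335.77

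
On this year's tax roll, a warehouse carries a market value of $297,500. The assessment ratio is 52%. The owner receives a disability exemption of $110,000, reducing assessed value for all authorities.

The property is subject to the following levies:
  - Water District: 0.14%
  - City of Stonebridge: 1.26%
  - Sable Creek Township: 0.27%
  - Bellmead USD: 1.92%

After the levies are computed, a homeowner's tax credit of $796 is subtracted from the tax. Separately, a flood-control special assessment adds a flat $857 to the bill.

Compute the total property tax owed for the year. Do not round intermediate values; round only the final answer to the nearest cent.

Assessed value = $297,500 × 0.52 = $154,700
Taxable value = $154,700 − $110,000 = $44,700
Water District: $44,700 × 0.0014 = $62.58
City of Stonebridge: $44,700 × 0.0126 = $563.22
Sable Creek Township: $44,700 × 0.0027 = $120.69
Bellmead USD: $44,700 × 0.0192 = $858.24
Levies subtotal = $1,604.73
After credit = $1,604.73 − $796 = $808.73
Total = $808.73 + $857 = $1,665.73

$1,665.73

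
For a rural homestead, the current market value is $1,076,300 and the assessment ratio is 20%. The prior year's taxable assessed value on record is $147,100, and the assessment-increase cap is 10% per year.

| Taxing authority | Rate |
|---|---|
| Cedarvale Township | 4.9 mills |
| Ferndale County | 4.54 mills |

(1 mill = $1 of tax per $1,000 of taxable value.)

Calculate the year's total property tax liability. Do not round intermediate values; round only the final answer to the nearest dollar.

Uncapped assessed value = $1,076,300 × 0.2 = $215,260
Cap limit = $147,100 × 1.1 = $161,810
Taxable assessed value = min($215,260, $161,810) = $161,810 (cap binds)
Cedarvale Township: $161,810 × 0.0049 = $792.869
Ferndale County: $161,810 × 0.00454 = $734.6174
Total = $1,527.4864

$1,527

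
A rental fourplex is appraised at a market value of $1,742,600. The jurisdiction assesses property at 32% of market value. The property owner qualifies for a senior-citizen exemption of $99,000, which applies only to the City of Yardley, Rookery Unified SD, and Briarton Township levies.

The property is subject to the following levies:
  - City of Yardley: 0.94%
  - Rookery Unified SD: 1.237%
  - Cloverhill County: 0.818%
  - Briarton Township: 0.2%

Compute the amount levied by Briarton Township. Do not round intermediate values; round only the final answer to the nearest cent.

$917.26

Assessed value = $1,742,600 × 0.32 = $557,632
Briarton Township taxable value = $557,632 − $99,000 = $458,632
Briarton Township levy = $458,632 × 0.002 = $917.264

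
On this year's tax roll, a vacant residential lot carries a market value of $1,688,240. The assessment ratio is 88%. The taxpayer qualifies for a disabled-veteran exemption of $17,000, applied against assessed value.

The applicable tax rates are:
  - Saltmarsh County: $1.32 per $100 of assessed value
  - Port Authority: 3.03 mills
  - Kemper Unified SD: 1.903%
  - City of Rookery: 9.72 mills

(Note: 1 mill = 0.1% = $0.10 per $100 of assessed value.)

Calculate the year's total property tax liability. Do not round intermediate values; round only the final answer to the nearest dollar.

$66,060

Assessed value = $1,688,240 × 0.88 = $1,485,651.2
Taxable value = $1,485,651.2 − $17,000 = $1,468,651.2
Saltmarsh County: $1,468,651.2 × 0.0132 = $19,386.19584
Port Authority: $1,468,651.2 × 0.00303 = $4,450.013136
Kemper Unified SD: $1,468,651.2 × 0.01903 = $27,948.432336
City of Rookery: $1,468,651.2 × 0.00972 = $14,275.289664
Total = $66,059.930976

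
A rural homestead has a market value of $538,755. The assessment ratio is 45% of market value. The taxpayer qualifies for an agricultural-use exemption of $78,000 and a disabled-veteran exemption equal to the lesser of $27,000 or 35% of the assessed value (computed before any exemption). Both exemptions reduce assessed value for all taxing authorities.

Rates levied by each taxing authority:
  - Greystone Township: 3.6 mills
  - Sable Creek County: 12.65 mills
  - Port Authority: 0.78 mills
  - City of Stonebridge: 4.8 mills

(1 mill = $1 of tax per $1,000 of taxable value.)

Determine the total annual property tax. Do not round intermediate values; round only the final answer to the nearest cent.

Assessed value = $538,755 × 0.45 = $242,439.75
Disabled-veteran exemption = min($27,000, 35% × $242,439.75) = min($27,000, $84,853.9125) = $27,000 (dollar cap binds)
Taxable value = $242,439.75 − $78,000 − $27,000 = $137,439.75
Greystone Township: $137,439.75 × 0.0036 = $494.7831
Sable Creek County: $137,439.75 × 0.01265 = $1,738.6128375
Port Authority: $137,439.75 × 0.00078 = $107.203005
City of Stonebridge: $137,439.75 × 0.0048 = $659.7108
Total = $3,000.3097425

$3,000.31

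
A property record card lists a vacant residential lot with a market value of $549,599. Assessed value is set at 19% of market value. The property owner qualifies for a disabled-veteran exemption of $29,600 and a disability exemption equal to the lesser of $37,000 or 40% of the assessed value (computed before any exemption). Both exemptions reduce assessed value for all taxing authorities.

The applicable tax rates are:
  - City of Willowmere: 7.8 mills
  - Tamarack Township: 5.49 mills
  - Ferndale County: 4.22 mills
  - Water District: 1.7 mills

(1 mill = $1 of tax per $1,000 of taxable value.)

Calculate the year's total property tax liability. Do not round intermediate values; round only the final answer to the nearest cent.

$726.60

Assessed value = $549,599 × 0.19 = $104,423.81
Disability exemption = min($37,000, 40% × $104,423.81) = min($37,000, $41,769.524) = $37,000 (dollar cap binds)
Taxable value = $104,423.81 − $29,600 − $37,000 = $37,823.81
City of Willowmere: $37,823.81 × 0.0078 = $295.025718
Tamarack Township: $37,823.81 × 0.00549 = $207.6527169
Ferndale County: $37,823.81 × 0.00422 = $159.6164782
Water District: $37,823.81 × 0.0017 = $64.300477
Total = $726.5953901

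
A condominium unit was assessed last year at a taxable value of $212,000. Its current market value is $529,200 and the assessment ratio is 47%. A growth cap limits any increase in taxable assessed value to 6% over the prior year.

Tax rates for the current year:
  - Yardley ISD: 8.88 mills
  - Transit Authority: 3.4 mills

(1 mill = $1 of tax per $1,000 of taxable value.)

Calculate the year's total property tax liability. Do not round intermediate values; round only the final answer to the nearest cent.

Uncapped assessed value = $529,200 × 0.47 = $248,724
Cap limit = $212,000 × 1.06 = $224,720
Taxable assessed value = min($248,724, $224,720) = $224,720 (cap binds)
Yardley ISD: $224,720 × 0.00888 = $1,995.5136
Transit Authority: $224,720 × 0.0034 = $764.048
Total = $2,759.5616

$2,759.56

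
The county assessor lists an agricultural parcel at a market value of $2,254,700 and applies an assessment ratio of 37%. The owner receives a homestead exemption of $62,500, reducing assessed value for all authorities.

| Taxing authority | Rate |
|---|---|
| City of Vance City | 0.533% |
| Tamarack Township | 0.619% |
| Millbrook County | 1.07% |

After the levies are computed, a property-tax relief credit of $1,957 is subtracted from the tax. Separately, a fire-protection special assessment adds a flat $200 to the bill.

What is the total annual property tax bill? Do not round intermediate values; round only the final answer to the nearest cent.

Assessed value = $2,254,700 × 0.37 = $834,239
Taxable value = $834,239 − $62,500 = $771,739
City of Vance City: $771,739 × 0.00533 = $4,113.36887
Tamarack Township: $771,739 × 0.00619 = $4,777.06441
Millbrook County: $771,739 × 0.0107 = $8,257.6073
Levies subtotal = $17,148.04058
After credit = $17,148.04058 − $1,957 = $15,191.04058
Total = $15,191.04058 + $200 = $15,391.04058

$15,391.04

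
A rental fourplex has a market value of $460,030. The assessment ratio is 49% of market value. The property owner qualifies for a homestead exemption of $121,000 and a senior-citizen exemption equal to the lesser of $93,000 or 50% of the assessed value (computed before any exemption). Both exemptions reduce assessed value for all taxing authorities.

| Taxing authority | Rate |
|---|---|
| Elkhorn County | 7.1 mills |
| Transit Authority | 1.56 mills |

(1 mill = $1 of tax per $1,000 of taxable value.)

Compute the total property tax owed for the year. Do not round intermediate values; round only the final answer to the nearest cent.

Assessed value = $460,030 × 0.49 = $225,414.7
Senior-citizen exemption = min($93,000, 50% × $225,414.7) = min($93,000, $112,707.35) = $93,000 (dollar cap binds)
Taxable value = $225,414.7 − $121,000 − $93,000 = $11,414.7
Elkhorn County: $11,414.7 × 0.0071 = $81.04437
Transit Authority: $11,414.7 × 0.00156 = $17.806932
Total = $98.851302

$98.85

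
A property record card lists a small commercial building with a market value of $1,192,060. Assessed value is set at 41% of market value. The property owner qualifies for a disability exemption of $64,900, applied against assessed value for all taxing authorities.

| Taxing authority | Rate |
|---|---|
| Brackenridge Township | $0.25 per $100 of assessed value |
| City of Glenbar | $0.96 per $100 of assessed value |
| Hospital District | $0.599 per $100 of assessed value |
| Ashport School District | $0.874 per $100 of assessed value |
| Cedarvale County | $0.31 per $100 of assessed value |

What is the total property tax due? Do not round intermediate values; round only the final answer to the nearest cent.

$12,685.67

Assessed value = $1,192,060 × 0.41 = $488,744.6
Taxable value = $488,744.6 − $64,900 = $423,844.6
Brackenridge Township: $423,844.6 × 0.0025 = $1,059.6115
City of Glenbar: $423,844.6 × 0.0096 = $4,068.90816
Hospital District: $423,844.6 × 0.00599 = $2,538.829154
Ashport School District: $423,844.6 × 0.00874 = $3,704.401804
Cedarvale County: $423,844.6 × 0.0031 = $1,313.91826
Total = $1,059.6115 + $4,068.90816 + $2,538.829154 + $3,704.401804 + $1,313.91826 = $12,685.668878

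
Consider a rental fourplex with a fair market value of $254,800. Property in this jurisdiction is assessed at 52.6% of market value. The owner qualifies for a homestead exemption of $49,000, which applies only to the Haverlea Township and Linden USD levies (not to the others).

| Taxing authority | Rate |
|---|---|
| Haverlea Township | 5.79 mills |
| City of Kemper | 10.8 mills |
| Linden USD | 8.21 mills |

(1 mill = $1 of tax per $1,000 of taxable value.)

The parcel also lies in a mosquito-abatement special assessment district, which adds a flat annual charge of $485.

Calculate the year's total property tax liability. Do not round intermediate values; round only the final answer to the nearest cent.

Assessed value = $254,800 × 0.526 = $134,024.8
Haverlea Township: ($134,024.8 − $49,000) × 0.00579 = $85,024.8 × 0.00579 = $492.293592
City of Kemper: $134,024.8 × 0.0108 = $1,447.46784
Linden USD: ($134,024.8 − $49,000) × 0.00821 = $85,024.8 × 0.00821 = $698.053608
Levies subtotal = $2,637.81504
Total = $2,637.81504 + $485 = $3,122.81504

$3,122.82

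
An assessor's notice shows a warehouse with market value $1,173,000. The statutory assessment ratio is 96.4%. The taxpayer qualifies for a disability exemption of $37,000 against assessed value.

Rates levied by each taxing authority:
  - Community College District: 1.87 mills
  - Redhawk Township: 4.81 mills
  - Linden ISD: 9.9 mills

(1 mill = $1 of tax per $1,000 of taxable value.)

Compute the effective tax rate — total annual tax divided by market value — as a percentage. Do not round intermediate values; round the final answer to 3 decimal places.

1.546%

Assessed value = $1,173,000 × 0.964 = $1,130,772
Taxable value = $1,130,772 − $37,000 = $1,093,772
Community College District: $1,093,772 × 0.00187 = $2,045.35364
Redhawk Township: $1,093,772 × 0.00481 = $5,261.04332
Linden ISD: $1,093,772 × 0.0099 = $10,828.3428
Total tax = $18,134.73976
Effective rate = $18,134.73976 ÷ $1,173,000 = 1.546% of market value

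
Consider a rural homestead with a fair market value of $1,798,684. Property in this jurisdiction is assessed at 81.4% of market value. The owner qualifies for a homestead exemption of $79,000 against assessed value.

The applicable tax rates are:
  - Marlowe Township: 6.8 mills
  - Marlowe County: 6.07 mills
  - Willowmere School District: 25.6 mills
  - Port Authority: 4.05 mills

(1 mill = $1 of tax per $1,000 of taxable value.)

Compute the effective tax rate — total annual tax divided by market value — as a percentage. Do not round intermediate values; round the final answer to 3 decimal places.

Assessed value = $1,798,684 × 0.814 = $1,464,128.776
Taxable value = $1,464,128.776 − $79,000 = $1,385,128.776
Marlowe Township: $1,385,128.776 × 0.0068 = $9,418.8756768
Marlowe County: $1,385,128.776 × 0.00607 = $8,407.73167032
Willowmere School District: $1,385,128.776 × 0.0256 = $35,459.2966656
Port Authority: $1,385,128.776 × 0.00405 = $5,609.7715428
Total tax = $58,895.67555552
Effective rate = $58,895.67555552 ÷ $1,798,684 = 3.274% of market value

3.274%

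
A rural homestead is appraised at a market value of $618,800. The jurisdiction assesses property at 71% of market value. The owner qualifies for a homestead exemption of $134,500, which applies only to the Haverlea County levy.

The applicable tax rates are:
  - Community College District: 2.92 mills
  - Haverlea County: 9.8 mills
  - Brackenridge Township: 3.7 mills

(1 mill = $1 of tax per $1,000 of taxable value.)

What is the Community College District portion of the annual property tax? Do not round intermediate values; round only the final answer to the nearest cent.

Assessed value = $618,800 × 0.71 = $439,348
Community College District taxable value = $439,348 (exemption does not apply)
Community College District levy = $439,348 × 0.00292 = $1,282.89616

$1,282.90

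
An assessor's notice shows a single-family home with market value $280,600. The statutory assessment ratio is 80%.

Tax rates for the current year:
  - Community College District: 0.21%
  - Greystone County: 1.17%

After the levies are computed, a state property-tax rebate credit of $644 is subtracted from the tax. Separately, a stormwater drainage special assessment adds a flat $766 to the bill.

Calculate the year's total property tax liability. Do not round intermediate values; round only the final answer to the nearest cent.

Assessed value = $280,600 × 0.8 = $224,480
Community College District: $224,480 × 0.0021 = $471.408
Greystone County: $224,480 × 0.0117 = $2,626.416
Levies subtotal = $3,097.824
After credit = $3,097.824 − $644 = $2,453.824
Total = $2,453.824 + $766 = $3,219.824

$3,219.82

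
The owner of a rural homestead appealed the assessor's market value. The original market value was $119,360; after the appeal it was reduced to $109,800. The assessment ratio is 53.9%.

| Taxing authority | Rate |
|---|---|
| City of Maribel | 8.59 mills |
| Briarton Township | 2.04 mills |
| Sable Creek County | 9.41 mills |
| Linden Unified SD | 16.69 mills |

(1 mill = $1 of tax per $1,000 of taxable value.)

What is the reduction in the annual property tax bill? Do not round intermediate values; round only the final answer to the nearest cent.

Old assessed value = $119,360 × 0.539 = $64,335.04
New assessed value = $109,800 × 0.539 = $59,182.2
Combined rate = 0.00859 + 0.00204 + 0.00941 + 0.01669 = 0.03673
Old tax = $64,335.04 × 0.03673 = $2,363.0260192
New tax = $59,182.2 × 0.03673 = $2,173.762206
Reduction = $2,363.0260192 − $2,173.762206 = $189.2638132

$189.26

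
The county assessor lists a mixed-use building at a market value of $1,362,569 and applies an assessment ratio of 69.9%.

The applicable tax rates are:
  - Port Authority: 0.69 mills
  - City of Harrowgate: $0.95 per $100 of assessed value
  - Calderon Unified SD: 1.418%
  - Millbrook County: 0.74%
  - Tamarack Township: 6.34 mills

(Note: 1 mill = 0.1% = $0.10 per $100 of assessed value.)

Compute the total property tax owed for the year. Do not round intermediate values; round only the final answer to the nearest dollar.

$36,297

Assessed value = $1,362,569 × 0.699 = $952,435.731
Port Authority: $952,435.731 × 0.00069 = $657.18065439
City of Harrowgate: $952,435.731 × 0.0095 = $9,048.1394445
Calderon Unified SD: $952,435.731 × 0.01418 = $13,505.53866558
Millbrook County: $952,435.731 × 0.0074 = $7,048.0244094
Tamarack Township: $952,435.731 × 0.00634 = $6,038.44253454
Total = $36,297.32570841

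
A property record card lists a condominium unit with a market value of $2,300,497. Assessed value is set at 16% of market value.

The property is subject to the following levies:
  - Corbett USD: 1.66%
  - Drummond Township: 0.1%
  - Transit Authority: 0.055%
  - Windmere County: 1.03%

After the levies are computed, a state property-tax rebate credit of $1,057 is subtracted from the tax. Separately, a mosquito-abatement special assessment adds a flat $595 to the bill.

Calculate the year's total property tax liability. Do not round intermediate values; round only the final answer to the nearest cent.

$10,009.86

Assessed value = $2,300,497 × 0.16 = $368,079.52
Corbett USD: $368,079.52 × 0.0166 = $6,110.120032
Drummond Township: $368,079.52 × 0.001 = $368.07952
Transit Authority: $368,079.52 × 0.00055 = $202.443736
Windmere County: $368,079.52 × 0.0103 = $3,791.219056
Levies subtotal = $10,471.862344
After credit = $10,471.862344 − $1,057 = $9,414.862344
Total = $9,414.862344 + $595 = $10,009.862344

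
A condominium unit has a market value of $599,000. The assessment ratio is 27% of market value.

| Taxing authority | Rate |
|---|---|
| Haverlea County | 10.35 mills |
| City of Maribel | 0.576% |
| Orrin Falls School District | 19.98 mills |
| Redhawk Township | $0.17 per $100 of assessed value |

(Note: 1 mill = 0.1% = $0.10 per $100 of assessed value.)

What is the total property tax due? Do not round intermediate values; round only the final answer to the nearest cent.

$6,111.78

Assessed value = $599,000 × 0.27 = $161,730
Haverlea County: $161,730 × 0.01035 = $1,673.9055
City of Maribel: $161,730 × 0.00576 = $931.5648
Orrin Falls School District: $161,730 × 0.01998 = $3,231.3654
Redhawk Township: $161,730 × 0.0017 = $274.941
Total = $6,111.7767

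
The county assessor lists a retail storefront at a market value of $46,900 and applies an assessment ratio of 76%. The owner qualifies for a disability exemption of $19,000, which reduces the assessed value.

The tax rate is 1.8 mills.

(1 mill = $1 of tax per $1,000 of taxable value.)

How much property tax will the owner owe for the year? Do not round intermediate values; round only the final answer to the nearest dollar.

Assessed value = $46,900 × 0.76 = $35,644
Taxable value = $35,644 − $19,000 = $16,644
Tax = $16,644 × 0.0018 = $29.9592

$30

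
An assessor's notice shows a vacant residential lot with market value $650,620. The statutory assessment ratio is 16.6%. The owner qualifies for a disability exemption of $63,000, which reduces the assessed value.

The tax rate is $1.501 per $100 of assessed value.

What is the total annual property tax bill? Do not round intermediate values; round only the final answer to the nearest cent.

Assessed value = $650,620 × 0.166 = $108,002.92
Taxable value = $108,002.92 − $63,000 = $45,002.92
Tax = $45,002.92 × 0.01501 = $675.4938292

$675.49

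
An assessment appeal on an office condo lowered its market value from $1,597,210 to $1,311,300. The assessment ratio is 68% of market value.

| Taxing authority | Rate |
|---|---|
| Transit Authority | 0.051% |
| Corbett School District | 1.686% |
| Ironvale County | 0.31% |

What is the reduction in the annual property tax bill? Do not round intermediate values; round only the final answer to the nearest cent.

Old assessed value = $1,597,210 × 0.68 = $1,086,102.8
New assessed value = $1,311,300 × 0.68 = $891,684
Combined rate = 0.00051 + 0.01686 + 0.0031 = 0.02047
Old tax = $1,086,102.8 × 0.02047 = $22,232.524316
New tax = $891,684 × 0.02047 = $18,252.77148
Reduction = $22,232.524316 − $18,252.77148 = $3,979.752836

$3,979.75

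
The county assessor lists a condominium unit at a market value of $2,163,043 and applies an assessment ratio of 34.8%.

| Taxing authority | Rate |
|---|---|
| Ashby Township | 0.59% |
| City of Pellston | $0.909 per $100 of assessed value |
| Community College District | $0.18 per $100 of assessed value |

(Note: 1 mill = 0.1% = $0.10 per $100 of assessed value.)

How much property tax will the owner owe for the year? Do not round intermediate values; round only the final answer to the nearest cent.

Assessed value = $2,163,043 × 0.348 = $752,738.964
Ashby Township: $752,738.964 × 0.0059 = $4,441.1598876
City of Pellston: $752,738.964 × 0.00909 = $6,842.39718276
Community College District: $752,738.964 × 0.0018 = $1,354.9301352
Total = $12,638.48720556

$12,638.49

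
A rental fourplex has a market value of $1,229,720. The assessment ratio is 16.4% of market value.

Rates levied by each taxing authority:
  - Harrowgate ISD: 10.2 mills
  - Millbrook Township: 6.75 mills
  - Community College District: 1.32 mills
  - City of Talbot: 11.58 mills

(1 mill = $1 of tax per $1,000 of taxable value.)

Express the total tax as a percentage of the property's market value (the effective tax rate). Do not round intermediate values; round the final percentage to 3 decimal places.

Assessed value = $1,229,720 × 0.164 = $201,674.08
Harrowgate ISD: $201,674.08 × 0.0102 = $2,057.075616
Millbrook Township: $201,674.08 × 0.00675 = $1,361.30004
Community College District: $201,674.08 × 0.00132 = $266.2097856
City of Talbot: $201,674.08 × 0.01158 = $2,335.3858464
Total tax = $6,019.971288
Effective rate = $6,019.971288 ÷ $1,229,720 = 0.490% of market value

0.490%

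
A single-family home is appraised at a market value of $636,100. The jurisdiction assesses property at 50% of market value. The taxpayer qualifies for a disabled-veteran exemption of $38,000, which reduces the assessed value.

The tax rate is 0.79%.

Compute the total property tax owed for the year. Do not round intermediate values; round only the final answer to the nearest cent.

$2,212.40

Assessed value = $636,100 × 0.5 = $318,050
Taxable value = $318,050 − $38,000 = $280,050
Tax = $280,050 × 0.0079 = $2,212.395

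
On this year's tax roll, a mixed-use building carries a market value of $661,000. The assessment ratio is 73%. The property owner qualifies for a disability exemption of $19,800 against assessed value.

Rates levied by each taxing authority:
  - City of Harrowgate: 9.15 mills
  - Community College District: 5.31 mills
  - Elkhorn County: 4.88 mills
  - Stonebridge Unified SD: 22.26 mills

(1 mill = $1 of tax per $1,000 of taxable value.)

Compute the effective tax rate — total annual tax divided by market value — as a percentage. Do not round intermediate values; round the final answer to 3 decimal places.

2.912%

Assessed value = $661,000 × 0.73 = $482,530
Taxable value = $482,530 − $19,800 = $462,730
City of Harrowgate: $462,730 × 0.00915 = $4,233.9795
Community College District: $462,730 × 0.00531 = $2,457.0963
Elkhorn County: $462,730 × 0.00488 = $2,258.1224
Stonebridge Unified SD: $462,730 × 0.02226 = $10,300.3698
Total tax = $19,249.568
Effective rate = $19,249.568 ÷ $661,000 = 2.912% of market value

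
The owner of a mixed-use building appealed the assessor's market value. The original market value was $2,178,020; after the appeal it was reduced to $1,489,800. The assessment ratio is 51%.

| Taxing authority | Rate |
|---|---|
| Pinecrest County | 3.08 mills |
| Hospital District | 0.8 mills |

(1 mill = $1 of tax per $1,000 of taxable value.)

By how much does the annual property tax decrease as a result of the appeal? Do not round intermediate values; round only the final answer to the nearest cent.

Old assessed value = $2,178,020 × 0.51 = $1,110,790.2
New assessed value = $1,489,800 × 0.51 = $759,798
Combined rate = 0.00308 + 0.0008 = 0.00388
Old tax = $1,110,790.2 × 0.00388 = $4,309.865976
New tax = $759,798 × 0.00388 = $2,948.01624
Reduction = $4,309.865976 − $2,948.01624 = $1,361.849736

$1,361.85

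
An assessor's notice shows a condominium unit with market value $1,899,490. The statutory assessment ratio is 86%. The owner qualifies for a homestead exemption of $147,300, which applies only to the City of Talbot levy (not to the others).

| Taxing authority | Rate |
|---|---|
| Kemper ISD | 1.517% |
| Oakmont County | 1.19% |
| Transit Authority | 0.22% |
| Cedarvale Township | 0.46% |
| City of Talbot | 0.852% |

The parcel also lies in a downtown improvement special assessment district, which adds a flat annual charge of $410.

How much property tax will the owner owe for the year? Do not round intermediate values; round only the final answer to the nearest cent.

Assessed value = $1,899,490 × 0.86 = $1,633,561.4
Kemper ISD: $1,633,561.4 × 0.01517 = $24,781.126438
Oakmont County: $1,633,561.4 × 0.0119 = $19,439.38066
Transit Authority: $1,633,561.4 × 0.0022 = $3,593.83508
Cedarvale Township: $1,633,561.4 × 0.0046 = $7,514.38244
City of Talbot: ($1,633,561.4 − $147,300) × 0.00852 = $1,486,261.4 × 0.00852 = $12,662.947128
Levies subtotal = $67,991.671746
Total = $67,991.671746 + $410 = $68,401.671746

$68,401.67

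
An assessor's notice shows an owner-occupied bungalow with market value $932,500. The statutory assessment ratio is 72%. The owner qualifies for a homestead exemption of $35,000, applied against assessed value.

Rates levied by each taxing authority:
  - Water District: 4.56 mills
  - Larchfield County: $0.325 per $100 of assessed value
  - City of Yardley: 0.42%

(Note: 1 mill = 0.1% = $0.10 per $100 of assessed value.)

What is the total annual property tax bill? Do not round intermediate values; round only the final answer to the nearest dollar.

$7,643

Assessed value = $932,500 × 0.72 = $671,400
Taxable value = $671,400 − $35,000 = $636,400
Water District: $636,400 × 0.00456 = $2,901.984
Larchfield County: $636,400 × 0.00325 = $2,068.3
City of Yardley: $636,400 × 0.0042 = $2,672.88
Total = $7,643.164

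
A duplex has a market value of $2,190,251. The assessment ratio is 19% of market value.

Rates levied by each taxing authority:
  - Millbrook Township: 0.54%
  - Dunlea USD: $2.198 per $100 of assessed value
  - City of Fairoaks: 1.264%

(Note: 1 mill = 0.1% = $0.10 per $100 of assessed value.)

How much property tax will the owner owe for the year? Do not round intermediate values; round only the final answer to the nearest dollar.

Assessed value = $2,190,251 × 0.19 = $416,147.69
Millbrook Township: $416,147.69 × 0.0054 = $2,247.197526
Dunlea USD: $416,147.69 × 0.02198 = $9,146.9262262
City of Fairoaks: $416,147.69 × 0.01264 = $5,260.1068016
Total = $16,654.2305538

$16,654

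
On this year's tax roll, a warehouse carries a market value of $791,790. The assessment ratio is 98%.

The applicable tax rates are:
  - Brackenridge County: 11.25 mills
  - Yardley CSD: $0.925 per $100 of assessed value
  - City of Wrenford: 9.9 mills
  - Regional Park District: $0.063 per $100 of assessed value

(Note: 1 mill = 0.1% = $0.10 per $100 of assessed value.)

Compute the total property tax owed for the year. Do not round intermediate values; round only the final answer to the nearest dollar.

Assessed value = $791,790 × 0.98 = $775,954.2
Brackenridge County: $775,954.2 × 0.01125 = $8,729.48475
Yardley CSD: $775,954.2 × 0.00925 = $7,177.57635
City of Wrenford: $775,954.2 × 0.0099 = $7,681.94658
Regional Park District: $775,954.2 × 0.00063 = $488.851146
Total = $24,077.858826

$24,078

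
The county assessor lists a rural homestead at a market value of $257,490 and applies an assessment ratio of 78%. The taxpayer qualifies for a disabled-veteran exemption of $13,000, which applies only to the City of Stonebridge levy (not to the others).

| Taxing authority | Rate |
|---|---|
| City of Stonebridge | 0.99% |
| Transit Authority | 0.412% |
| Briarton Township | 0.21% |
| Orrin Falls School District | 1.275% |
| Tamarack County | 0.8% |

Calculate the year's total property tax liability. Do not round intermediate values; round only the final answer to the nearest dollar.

$7,276

Assessed value = $257,490 × 0.78 = $200,842.2
City of Stonebridge: ($200,842.2 − $13,000) × 0.0099 = $187,842.2 × 0.0099 = $1,859.63778
Transit Authority: $200,842.2 × 0.00412 = $827.469864
Briarton Township: $200,842.2 × 0.0021 = $421.76862
Orrin Falls School District: $200,842.2 × 0.01275 = $2,560.73805
Tamarack County: $200,842.2 × 0.008 = $1,606.7376
Total = $7,276.351914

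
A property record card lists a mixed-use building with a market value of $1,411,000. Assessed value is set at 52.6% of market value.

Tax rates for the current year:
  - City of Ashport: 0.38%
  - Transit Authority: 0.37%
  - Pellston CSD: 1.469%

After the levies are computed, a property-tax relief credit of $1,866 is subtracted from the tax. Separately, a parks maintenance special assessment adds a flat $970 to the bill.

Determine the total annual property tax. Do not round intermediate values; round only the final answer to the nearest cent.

$15,573.11

Assessed value = $1,411,000 × 0.526 = $742,186
City of Ashport: $742,186 × 0.0038 = $2,820.3068
Transit Authority: $742,186 × 0.0037 = $2,746.0882
Pellston CSD: $742,186 × 0.01469 = $10,902.71234
Levies subtotal = $16,469.10734
After credit = $16,469.10734 − $1,866 = $14,603.10734
Total = $14,603.10734 + $970 = $15,573.10734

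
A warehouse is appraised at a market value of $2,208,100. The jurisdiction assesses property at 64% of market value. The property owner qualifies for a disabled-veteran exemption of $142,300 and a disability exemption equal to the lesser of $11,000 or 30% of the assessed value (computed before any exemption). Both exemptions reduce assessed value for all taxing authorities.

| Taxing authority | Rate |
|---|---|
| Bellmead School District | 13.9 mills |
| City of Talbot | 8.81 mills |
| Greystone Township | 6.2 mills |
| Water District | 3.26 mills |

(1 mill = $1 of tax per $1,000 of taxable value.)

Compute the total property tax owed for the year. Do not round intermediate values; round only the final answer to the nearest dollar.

Assessed value = $2,208,100 × 0.64 = $1,413,184
Disability exemption = min($11,000, 30% × $1,413,184) = min($11,000, $423,955.2) = $11,000 (dollar cap binds)
Taxable value = $1,413,184 − $142,300 − $11,000 = $1,259,884
Bellmead School District: $1,259,884 × 0.0139 = $17,512.3876
City of Talbot: $1,259,884 × 0.00881 = $11,099.57804
Greystone Township: $1,259,884 × 0.0062 = $7,811.2808
Water District: $1,259,884 × 0.00326 = $4,107.22184
Total = $40,530.46828

$40,530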